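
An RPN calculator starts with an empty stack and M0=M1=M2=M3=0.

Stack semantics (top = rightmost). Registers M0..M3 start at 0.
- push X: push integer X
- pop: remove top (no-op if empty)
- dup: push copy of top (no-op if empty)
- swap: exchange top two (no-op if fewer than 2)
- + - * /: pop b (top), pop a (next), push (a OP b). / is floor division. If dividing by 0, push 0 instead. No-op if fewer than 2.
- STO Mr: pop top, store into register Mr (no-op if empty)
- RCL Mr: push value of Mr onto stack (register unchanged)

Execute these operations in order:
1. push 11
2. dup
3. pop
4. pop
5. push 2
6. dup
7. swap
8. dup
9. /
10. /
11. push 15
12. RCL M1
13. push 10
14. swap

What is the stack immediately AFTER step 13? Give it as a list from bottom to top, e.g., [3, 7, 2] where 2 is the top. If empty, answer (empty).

After op 1 (push 11): stack=[11] mem=[0,0,0,0]
After op 2 (dup): stack=[11,11] mem=[0,0,0,0]
After op 3 (pop): stack=[11] mem=[0,0,0,0]
After op 4 (pop): stack=[empty] mem=[0,0,0,0]
After op 5 (push 2): stack=[2] mem=[0,0,0,0]
After op 6 (dup): stack=[2,2] mem=[0,0,0,0]
After op 7 (swap): stack=[2,2] mem=[0,0,0,0]
After op 8 (dup): stack=[2,2,2] mem=[0,0,0,0]
After op 9 (/): stack=[2,1] mem=[0,0,0,0]
After op 10 (/): stack=[2] mem=[0,0,0,0]
After op 11 (push 15): stack=[2,15] mem=[0,0,0,0]
After op 12 (RCL M1): stack=[2,15,0] mem=[0,0,0,0]
After op 13 (push 10): stack=[2,15,0,10] mem=[0,0,0,0]

[2, 15, 0, 10]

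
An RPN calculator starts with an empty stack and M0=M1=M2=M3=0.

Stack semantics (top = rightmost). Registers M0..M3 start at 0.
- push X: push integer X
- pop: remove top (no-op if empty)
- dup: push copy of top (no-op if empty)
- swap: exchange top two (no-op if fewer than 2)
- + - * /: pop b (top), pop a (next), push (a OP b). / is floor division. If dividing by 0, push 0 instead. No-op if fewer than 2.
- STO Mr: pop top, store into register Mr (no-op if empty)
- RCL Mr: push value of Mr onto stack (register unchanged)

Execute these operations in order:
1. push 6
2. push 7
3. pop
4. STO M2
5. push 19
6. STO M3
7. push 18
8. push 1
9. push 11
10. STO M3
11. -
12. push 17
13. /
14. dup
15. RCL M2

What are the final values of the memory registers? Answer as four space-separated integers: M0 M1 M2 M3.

After op 1 (push 6): stack=[6] mem=[0,0,0,0]
After op 2 (push 7): stack=[6,7] mem=[0,0,0,0]
After op 3 (pop): stack=[6] mem=[0,0,0,0]
After op 4 (STO M2): stack=[empty] mem=[0,0,6,0]
After op 5 (push 19): stack=[19] mem=[0,0,6,0]
After op 6 (STO M3): stack=[empty] mem=[0,0,6,19]
After op 7 (push 18): stack=[18] mem=[0,0,6,19]
After op 8 (push 1): stack=[18,1] mem=[0,0,6,19]
After op 9 (push 11): stack=[18,1,11] mem=[0,0,6,19]
After op 10 (STO M3): stack=[18,1] mem=[0,0,6,11]
After op 11 (-): stack=[17] mem=[0,0,6,11]
After op 12 (push 17): stack=[17,17] mem=[0,0,6,11]
After op 13 (/): stack=[1] mem=[0,0,6,11]
After op 14 (dup): stack=[1,1] mem=[0,0,6,11]
After op 15 (RCL M2): stack=[1,1,6] mem=[0,0,6,11]

Answer: 0 0 6 11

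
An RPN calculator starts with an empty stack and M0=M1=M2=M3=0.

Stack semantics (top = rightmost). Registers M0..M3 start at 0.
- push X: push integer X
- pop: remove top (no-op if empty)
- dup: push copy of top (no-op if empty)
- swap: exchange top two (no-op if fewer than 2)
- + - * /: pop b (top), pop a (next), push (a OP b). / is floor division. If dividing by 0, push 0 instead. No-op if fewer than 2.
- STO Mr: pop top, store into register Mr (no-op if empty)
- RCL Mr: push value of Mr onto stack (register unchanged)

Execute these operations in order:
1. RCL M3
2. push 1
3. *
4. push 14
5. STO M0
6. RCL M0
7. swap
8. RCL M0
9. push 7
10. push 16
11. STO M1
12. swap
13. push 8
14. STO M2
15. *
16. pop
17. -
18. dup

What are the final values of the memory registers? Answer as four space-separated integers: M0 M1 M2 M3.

After op 1 (RCL M3): stack=[0] mem=[0,0,0,0]
After op 2 (push 1): stack=[0,1] mem=[0,0,0,0]
After op 3 (*): stack=[0] mem=[0,0,0,0]
After op 4 (push 14): stack=[0,14] mem=[0,0,0,0]
After op 5 (STO M0): stack=[0] mem=[14,0,0,0]
After op 6 (RCL M0): stack=[0,14] mem=[14,0,0,0]
After op 7 (swap): stack=[14,0] mem=[14,0,0,0]
After op 8 (RCL M0): stack=[14,0,14] mem=[14,0,0,0]
After op 9 (push 7): stack=[14,0,14,7] mem=[14,0,0,0]
After op 10 (push 16): stack=[14,0,14,7,16] mem=[14,0,0,0]
After op 11 (STO M1): stack=[14,0,14,7] mem=[14,16,0,0]
After op 12 (swap): stack=[14,0,7,14] mem=[14,16,0,0]
After op 13 (push 8): stack=[14,0,7,14,8] mem=[14,16,0,0]
After op 14 (STO M2): stack=[14,0,7,14] mem=[14,16,8,0]
After op 15 (*): stack=[14,0,98] mem=[14,16,8,0]
After op 16 (pop): stack=[14,0] mem=[14,16,8,0]
After op 17 (-): stack=[14] mem=[14,16,8,0]
After op 18 (dup): stack=[14,14] mem=[14,16,8,0]

Answer: 14 16 8 0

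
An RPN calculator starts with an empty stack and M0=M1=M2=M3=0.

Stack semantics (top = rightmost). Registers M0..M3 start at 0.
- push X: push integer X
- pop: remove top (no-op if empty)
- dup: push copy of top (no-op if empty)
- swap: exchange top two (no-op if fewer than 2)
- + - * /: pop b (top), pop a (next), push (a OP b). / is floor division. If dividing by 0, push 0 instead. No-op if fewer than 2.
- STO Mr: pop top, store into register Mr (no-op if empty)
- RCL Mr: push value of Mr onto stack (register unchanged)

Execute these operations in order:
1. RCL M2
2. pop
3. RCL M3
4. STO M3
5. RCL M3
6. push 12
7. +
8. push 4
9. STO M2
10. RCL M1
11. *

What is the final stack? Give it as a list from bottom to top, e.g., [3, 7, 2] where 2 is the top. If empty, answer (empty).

Answer: [0]

Derivation:
After op 1 (RCL M2): stack=[0] mem=[0,0,0,0]
After op 2 (pop): stack=[empty] mem=[0,0,0,0]
After op 3 (RCL M3): stack=[0] mem=[0,0,0,0]
After op 4 (STO M3): stack=[empty] mem=[0,0,0,0]
After op 5 (RCL M3): stack=[0] mem=[0,0,0,0]
After op 6 (push 12): stack=[0,12] mem=[0,0,0,0]
After op 7 (+): stack=[12] mem=[0,0,0,0]
After op 8 (push 4): stack=[12,4] mem=[0,0,0,0]
After op 9 (STO M2): stack=[12] mem=[0,0,4,0]
After op 10 (RCL M1): stack=[12,0] mem=[0,0,4,0]
After op 11 (*): stack=[0] mem=[0,0,4,0]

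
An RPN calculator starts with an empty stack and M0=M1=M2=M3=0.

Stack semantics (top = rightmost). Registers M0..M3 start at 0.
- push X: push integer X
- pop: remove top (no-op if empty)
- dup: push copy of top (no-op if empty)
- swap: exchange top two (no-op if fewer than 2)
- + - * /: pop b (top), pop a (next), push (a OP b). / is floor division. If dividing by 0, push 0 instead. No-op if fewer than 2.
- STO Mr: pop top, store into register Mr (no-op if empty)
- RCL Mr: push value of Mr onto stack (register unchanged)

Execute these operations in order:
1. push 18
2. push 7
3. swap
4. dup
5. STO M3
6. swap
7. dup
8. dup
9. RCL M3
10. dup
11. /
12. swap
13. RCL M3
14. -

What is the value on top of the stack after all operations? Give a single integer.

After op 1 (push 18): stack=[18] mem=[0,0,0,0]
After op 2 (push 7): stack=[18,7] mem=[0,0,0,0]
After op 3 (swap): stack=[7,18] mem=[0,0,0,0]
After op 4 (dup): stack=[7,18,18] mem=[0,0,0,0]
After op 5 (STO M3): stack=[7,18] mem=[0,0,0,18]
After op 6 (swap): stack=[18,7] mem=[0,0,0,18]
After op 7 (dup): stack=[18,7,7] mem=[0,0,0,18]
After op 8 (dup): stack=[18,7,7,7] mem=[0,0,0,18]
After op 9 (RCL M3): stack=[18,7,7,7,18] mem=[0,0,0,18]
After op 10 (dup): stack=[18,7,7,7,18,18] mem=[0,0,0,18]
After op 11 (/): stack=[18,7,7,7,1] mem=[0,0,0,18]
After op 12 (swap): stack=[18,7,7,1,7] mem=[0,0,0,18]
After op 13 (RCL M3): stack=[18,7,7,1,7,18] mem=[0,0,0,18]
After op 14 (-): stack=[18,7,7,1,-11] mem=[0,0,0,18]

Answer: -11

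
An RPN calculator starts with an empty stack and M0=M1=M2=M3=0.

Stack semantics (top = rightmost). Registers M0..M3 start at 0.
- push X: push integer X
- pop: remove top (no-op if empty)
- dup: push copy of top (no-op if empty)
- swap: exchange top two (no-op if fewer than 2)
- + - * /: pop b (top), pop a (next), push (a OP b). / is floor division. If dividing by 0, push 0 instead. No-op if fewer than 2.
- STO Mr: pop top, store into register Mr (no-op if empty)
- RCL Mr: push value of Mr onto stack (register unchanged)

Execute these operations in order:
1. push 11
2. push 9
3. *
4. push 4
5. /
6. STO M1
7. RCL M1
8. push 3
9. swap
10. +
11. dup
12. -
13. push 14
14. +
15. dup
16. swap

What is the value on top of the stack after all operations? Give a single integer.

Answer: 14

Derivation:
After op 1 (push 11): stack=[11] mem=[0,0,0,0]
After op 2 (push 9): stack=[11,9] mem=[0,0,0,0]
After op 3 (*): stack=[99] mem=[0,0,0,0]
After op 4 (push 4): stack=[99,4] mem=[0,0,0,0]
After op 5 (/): stack=[24] mem=[0,0,0,0]
After op 6 (STO M1): stack=[empty] mem=[0,24,0,0]
After op 7 (RCL M1): stack=[24] mem=[0,24,0,0]
After op 8 (push 3): stack=[24,3] mem=[0,24,0,0]
After op 9 (swap): stack=[3,24] mem=[0,24,0,0]
After op 10 (+): stack=[27] mem=[0,24,0,0]
After op 11 (dup): stack=[27,27] mem=[0,24,0,0]
After op 12 (-): stack=[0] mem=[0,24,0,0]
After op 13 (push 14): stack=[0,14] mem=[0,24,0,0]
After op 14 (+): stack=[14] mem=[0,24,0,0]
After op 15 (dup): stack=[14,14] mem=[0,24,0,0]
After op 16 (swap): stack=[14,14] mem=[0,24,0,0]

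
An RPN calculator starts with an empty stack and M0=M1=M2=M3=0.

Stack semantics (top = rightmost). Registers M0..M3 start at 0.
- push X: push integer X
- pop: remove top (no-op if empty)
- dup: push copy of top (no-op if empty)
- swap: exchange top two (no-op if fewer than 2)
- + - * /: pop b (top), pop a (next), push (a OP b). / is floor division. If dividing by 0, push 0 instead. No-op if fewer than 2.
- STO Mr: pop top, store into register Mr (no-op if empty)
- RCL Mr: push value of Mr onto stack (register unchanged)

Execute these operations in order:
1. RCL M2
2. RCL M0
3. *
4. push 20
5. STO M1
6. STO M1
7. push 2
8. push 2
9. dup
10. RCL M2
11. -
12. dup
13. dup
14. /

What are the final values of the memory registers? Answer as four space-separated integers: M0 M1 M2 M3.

Answer: 0 0 0 0

Derivation:
After op 1 (RCL M2): stack=[0] mem=[0,0,0,0]
After op 2 (RCL M0): stack=[0,0] mem=[0,0,0,0]
After op 3 (*): stack=[0] mem=[0,0,0,0]
After op 4 (push 20): stack=[0,20] mem=[0,0,0,0]
After op 5 (STO M1): stack=[0] mem=[0,20,0,0]
After op 6 (STO M1): stack=[empty] mem=[0,0,0,0]
After op 7 (push 2): stack=[2] mem=[0,0,0,0]
After op 8 (push 2): stack=[2,2] mem=[0,0,0,0]
After op 9 (dup): stack=[2,2,2] mem=[0,0,0,0]
After op 10 (RCL M2): stack=[2,2,2,0] mem=[0,0,0,0]
After op 11 (-): stack=[2,2,2] mem=[0,0,0,0]
After op 12 (dup): stack=[2,2,2,2] mem=[0,0,0,0]
After op 13 (dup): stack=[2,2,2,2,2] mem=[0,0,0,0]
After op 14 (/): stack=[2,2,2,1] mem=[0,0,0,0]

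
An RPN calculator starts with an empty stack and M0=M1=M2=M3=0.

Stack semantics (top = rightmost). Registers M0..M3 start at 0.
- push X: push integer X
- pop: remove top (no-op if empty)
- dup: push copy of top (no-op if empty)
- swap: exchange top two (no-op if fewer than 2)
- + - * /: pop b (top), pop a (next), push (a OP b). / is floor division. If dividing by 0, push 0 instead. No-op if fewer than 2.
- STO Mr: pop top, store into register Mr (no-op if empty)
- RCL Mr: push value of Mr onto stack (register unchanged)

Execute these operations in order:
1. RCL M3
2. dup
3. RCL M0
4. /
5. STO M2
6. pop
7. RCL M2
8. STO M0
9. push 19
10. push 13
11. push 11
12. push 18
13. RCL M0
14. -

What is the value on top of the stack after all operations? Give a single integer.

Answer: 18

Derivation:
After op 1 (RCL M3): stack=[0] mem=[0,0,0,0]
After op 2 (dup): stack=[0,0] mem=[0,0,0,0]
After op 3 (RCL M0): stack=[0,0,0] mem=[0,0,0,0]
After op 4 (/): stack=[0,0] mem=[0,0,0,0]
After op 5 (STO M2): stack=[0] mem=[0,0,0,0]
After op 6 (pop): stack=[empty] mem=[0,0,0,0]
After op 7 (RCL M2): stack=[0] mem=[0,0,0,0]
After op 8 (STO M0): stack=[empty] mem=[0,0,0,0]
After op 9 (push 19): stack=[19] mem=[0,0,0,0]
After op 10 (push 13): stack=[19,13] mem=[0,0,0,0]
After op 11 (push 11): stack=[19,13,11] mem=[0,0,0,0]
After op 12 (push 18): stack=[19,13,11,18] mem=[0,0,0,0]
After op 13 (RCL M0): stack=[19,13,11,18,0] mem=[0,0,0,0]
After op 14 (-): stack=[19,13,11,18] mem=[0,0,0,0]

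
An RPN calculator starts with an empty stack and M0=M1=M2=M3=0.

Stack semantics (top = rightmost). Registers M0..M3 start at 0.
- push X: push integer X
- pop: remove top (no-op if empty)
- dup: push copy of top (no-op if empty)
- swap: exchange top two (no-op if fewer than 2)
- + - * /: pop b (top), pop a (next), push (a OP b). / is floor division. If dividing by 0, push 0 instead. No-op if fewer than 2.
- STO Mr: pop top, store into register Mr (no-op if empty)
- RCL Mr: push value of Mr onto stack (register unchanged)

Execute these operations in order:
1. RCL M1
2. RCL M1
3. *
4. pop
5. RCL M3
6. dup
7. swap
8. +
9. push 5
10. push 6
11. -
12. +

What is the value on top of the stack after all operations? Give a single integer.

Answer: -1

Derivation:
After op 1 (RCL M1): stack=[0] mem=[0,0,0,0]
After op 2 (RCL M1): stack=[0,0] mem=[0,0,0,0]
After op 3 (*): stack=[0] mem=[0,0,0,0]
After op 4 (pop): stack=[empty] mem=[0,0,0,0]
After op 5 (RCL M3): stack=[0] mem=[0,0,0,0]
After op 6 (dup): stack=[0,0] mem=[0,0,0,0]
After op 7 (swap): stack=[0,0] mem=[0,0,0,0]
After op 8 (+): stack=[0] mem=[0,0,0,0]
After op 9 (push 5): stack=[0,5] mem=[0,0,0,0]
After op 10 (push 6): stack=[0,5,6] mem=[0,0,0,0]
After op 11 (-): stack=[0,-1] mem=[0,0,0,0]
After op 12 (+): stack=[-1] mem=[0,0,0,0]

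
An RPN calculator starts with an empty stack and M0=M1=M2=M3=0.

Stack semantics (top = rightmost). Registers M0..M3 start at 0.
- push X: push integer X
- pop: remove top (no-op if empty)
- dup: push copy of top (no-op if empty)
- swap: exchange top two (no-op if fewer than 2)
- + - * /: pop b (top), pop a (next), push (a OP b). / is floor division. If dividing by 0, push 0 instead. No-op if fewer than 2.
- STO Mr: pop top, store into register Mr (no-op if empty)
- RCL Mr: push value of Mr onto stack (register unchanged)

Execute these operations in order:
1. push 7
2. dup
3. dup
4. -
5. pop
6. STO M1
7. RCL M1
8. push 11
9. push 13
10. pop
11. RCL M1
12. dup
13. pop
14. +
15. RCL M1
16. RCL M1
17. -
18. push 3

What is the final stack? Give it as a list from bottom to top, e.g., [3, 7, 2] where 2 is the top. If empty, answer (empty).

Answer: [7, 18, 0, 3]

Derivation:
After op 1 (push 7): stack=[7] mem=[0,0,0,0]
After op 2 (dup): stack=[7,7] mem=[0,0,0,0]
After op 3 (dup): stack=[7,7,7] mem=[0,0,0,0]
After op 4 (-): stack=[7,0] mem=[0,0,0,0]
After op 5 (pop): stack=[7] mem=[0,0,0,0]
After op 6 (STO M1): stack=[empty] mem=[0,7,0,0]
After op 7 (RCL M1): stack=[7] mem=[0,7,0,0]
After op 8 (push 11): stack=[7,11] mem=[0,7,0,0]
After op 9 (push 13): stack=[7,11,13] mem=[0,7,0,0]
After op 10 (pop): stack=[7,11] mem=[0,7,0,0]
After op 11 (RCL M1): stack=[7,11,7] mem=[0,7,0,0]
After op 12 (dup): stack=[7,11,7,7] mem=[0,7,0,0]
After op 13 (pop): stack=[7,11,7] mem=[0,7,0,0]
After op 14 (+): stack=[7,18] mem=[0,7,0,0]
After op 15 (RCL M1): stack=[7,18,7] mem=[0,7,0,0]
After op 16 (RCL M1): stack=[7,18,7,7] mem=[0,7,0,0]
After op 17 (-): stack=[7,18,0] mem=[0,7,0,0]
After op 18 (push 3): stack=[7,18,0,3] mem=[0,7,0,0]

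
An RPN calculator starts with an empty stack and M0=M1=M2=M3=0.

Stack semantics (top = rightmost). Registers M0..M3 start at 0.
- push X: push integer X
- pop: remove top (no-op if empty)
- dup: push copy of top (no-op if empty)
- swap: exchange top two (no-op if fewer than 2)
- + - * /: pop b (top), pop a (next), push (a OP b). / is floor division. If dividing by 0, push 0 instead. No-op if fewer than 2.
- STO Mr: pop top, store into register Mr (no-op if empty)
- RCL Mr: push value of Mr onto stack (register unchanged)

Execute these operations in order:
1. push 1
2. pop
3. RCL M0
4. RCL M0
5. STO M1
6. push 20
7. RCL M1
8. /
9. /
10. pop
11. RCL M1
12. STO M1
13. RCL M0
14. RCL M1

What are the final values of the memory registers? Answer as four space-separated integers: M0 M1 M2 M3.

After op 1 (push 1): stack=[1] mem=[0,0,0,0]
After op 2 (pop): stack=[empty] mem=[0,0,0,0]
After op 3 (RCL M0): stack=[0] mem=[0,0,0,0]
After op 4 (RCL M0): stack=[0,0] mem=[0,0,0,0]
After op 5 (STO M1): stack=[0] mem=[0,0,0,0]
After op 6 (push 20): stack=[0,20] mem=[0,0,0,0]
After op 7 (RCL M1): stack=[0,20,0] mem=[0,0,0,0]
After op 8 (/): stack=[0,0] mem=[0,0,0,0]
After op 9 (/): stack=[0] mem=[0,0,0,0]
After op 10 (pop): stack=[empty] mem=[0,0,0,0]
After op 11 (RCL M1): stack=[0] mem=[0,0,0,0]
After op 12 (STO M1): stack=[empty] mem=[0,0,0,0]
After op 13 (RCL M0): stack=[0] mem=[0,0,0,0]
After op 14 (RCL M1): stack=[0,0] mem=[0,0,0,0]

Answer: 0 0 0 0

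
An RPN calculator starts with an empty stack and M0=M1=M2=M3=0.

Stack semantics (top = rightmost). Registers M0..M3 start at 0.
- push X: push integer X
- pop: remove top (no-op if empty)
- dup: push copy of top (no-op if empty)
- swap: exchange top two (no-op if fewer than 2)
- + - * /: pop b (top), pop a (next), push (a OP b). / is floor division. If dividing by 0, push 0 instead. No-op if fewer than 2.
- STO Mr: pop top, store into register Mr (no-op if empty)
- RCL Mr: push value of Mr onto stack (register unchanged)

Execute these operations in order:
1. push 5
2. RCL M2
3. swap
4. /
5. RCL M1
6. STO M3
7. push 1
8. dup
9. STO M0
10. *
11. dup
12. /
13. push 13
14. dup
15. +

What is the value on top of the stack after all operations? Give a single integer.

Answer: 26

Derivation:
After op 1 (push 5): stack=[5] mem=[0,0,0,0]
After op 2 (RCL M2): stack=[5,0] mem=[0,0,0,0]
After op 3 (swap): stack=[0,5] mem=[0,0,0,0]
After op 4 (/): stack=[0] mem=[0,0,0,0]
After op 5 (RCL M1): stack=[0,0] mem=[0,0,0,0]
After op 6 (STO M3): stack=[0] mem=[0,0,0,0]
After op 7 (push 1): stack=[0,1] mem=[0,0,0,0]
After op 8 (dup): stack=[0,1,1] mem=[0,0,0,0]
After op 9 (STO M0): stack=[0,1] mem=[1,0,0,0]
After op 10 (*): stack=[0] mem=[1,0,0,0]
After op 11 (dup): stack=[0,0] mem=[1,0,0,0]
After op 12 (/): stack=[0] mem=[1,0,0,0]
After op 13 (push 13): stack=[0,13] mem=[1,0,0,0]
After op 14 (dup): stack=[0,13,13] mem=[1,0,0,0]
After op 15 (+): stack=[0,26] mem=[1,0,0,0]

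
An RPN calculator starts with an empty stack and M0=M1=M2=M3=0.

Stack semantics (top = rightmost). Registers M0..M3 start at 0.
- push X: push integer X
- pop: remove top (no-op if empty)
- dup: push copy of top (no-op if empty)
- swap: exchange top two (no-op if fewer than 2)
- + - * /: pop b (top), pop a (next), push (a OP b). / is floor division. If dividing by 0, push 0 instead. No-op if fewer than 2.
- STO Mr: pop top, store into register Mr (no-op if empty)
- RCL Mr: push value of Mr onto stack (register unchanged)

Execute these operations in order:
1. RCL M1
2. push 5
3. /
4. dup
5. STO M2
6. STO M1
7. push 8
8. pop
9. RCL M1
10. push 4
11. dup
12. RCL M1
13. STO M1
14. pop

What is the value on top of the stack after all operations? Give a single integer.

Answer: 4

Derivation:
After op 1 (RCL M1): stack=[0] mem=[0,0,0,0]
After op 2 (push 5): stack=[0,5] mem=[0,0,0,0]
After op 3 (/): stack=[0] mem=[0,0,0,0]
After op 4 (dup): stack=[0,0] mem=[0,0,0,0]
After op 5 (STO M2): stack=[0] mem=[0,0,0,0]
After op 6 (STO M1): stack=[empty] mem=[0,0,0,0]
After op 7 (push 8): stack=[8] mem=[0,0,0,0]
After op 8 (pop): stack=[empty] mem=[0,0,0,0]
After op 9 (RCL M1): stack=[0] mem=[0,0,0,0]
After op 10 (push 4): stack=[0,4] mem=[0,0,0,0]
After op 11 (dup): stack=[0,4,4] mem=[0,0,0,0]
After op 12 (RCL M1): stack=[0,4,4,0] mem=[0,0,0,0]
After op 13 (STO M1): stack=[0,4,4] mem=[0,0,0,0]
After op 14 (pop): stack=[0,4] mem=[0,0,0,0]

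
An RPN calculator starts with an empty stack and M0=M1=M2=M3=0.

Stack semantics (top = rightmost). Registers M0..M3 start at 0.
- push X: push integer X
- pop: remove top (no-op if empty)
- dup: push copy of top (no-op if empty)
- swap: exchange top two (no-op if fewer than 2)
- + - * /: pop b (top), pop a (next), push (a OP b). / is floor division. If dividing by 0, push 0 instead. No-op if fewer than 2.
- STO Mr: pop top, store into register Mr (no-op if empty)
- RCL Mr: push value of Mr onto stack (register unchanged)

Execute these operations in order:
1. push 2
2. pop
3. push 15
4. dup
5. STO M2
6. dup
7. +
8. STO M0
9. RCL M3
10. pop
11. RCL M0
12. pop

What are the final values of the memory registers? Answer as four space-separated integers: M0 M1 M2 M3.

After op 1 (push 2): stack=[2] mem=[0,0,0,0]
After op 2 (pop): stack=[empty] mem=[0,0,0,0]
After op 3 (push 15): stack=[15] mem=[0,0,0,0]
After op 4 (dup): stack=[15,15] mem=[0,0,0,0]
After op 5 (STO M2): stack=[15] mem=[0,0,15,0]
After op 6 (dup): stack=[15,15] mem=[0,0,15,0]
After op 7 (+): stack=[30] mem=[0,0,15,0]
After op 8 (STO M0): stack=[empty] mem=[30,0,15,0]
After op 9 (RCL M3): stack=[0] mem=[30,0,15,0]
After op 10 (pop): stack=[empty] mem=[30,0,15,0]
After op 11 (RCL M0): stack=[30] mem=[30,0,15,0]
After op 12 (pop): stack=[empty] mem=[30,0,15,0]

Answer: 30 0 15 0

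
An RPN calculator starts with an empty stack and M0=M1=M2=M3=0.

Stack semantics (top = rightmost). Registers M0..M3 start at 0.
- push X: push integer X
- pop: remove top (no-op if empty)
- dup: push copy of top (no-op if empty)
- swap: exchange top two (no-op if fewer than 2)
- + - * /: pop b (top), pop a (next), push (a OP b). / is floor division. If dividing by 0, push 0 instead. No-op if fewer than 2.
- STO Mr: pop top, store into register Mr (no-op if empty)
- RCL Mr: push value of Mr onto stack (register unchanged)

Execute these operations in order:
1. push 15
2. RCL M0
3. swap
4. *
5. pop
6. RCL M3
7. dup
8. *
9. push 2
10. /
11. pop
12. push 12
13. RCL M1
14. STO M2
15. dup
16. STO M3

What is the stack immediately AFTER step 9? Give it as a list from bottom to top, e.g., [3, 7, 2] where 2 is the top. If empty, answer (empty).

After op 1 (push 15): stack=[15] mem=[0,0,0,0]
After op 2 (RCL M0): stack=[15,0] mem=[0,0,0,0]
After op 3 (swap): stack=[0,15] mem=[0,0,0,0]
After op 4 (*): stack=[0] mem=[0,0,0,0]
After op 5 (pop): stack=[empty] mem=[0,0,0,0]
After op 6 (RCL M3): stack=[0] mem=[0,0,0,0]
After op 7 (dup): stack=[0,0] mem=[0,0,0,0]
After op 8 (*): stack=[0] mem=[0,0,0,0]
After op 9 (push 2): stack=[0,2] mem=[0,0,0,0]

[0, 2]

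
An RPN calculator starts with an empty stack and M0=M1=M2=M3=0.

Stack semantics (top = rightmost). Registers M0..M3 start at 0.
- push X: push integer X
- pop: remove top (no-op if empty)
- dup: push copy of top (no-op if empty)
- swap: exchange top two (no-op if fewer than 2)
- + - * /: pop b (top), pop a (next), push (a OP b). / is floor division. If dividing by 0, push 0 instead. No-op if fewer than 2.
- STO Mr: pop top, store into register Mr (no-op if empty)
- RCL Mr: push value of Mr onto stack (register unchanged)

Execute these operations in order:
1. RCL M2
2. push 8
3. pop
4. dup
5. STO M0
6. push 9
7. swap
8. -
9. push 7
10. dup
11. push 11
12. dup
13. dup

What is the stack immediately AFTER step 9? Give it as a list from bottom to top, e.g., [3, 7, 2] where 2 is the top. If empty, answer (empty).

After op 1 (RCL M2): stack=[0] mem=[0,0,0,0]
After op 2 (push 8): stack=[0,8] mem=[0,0,0,0]
After op 3 (pop): stack=[0] mem=[0,0,0,0]
After op 4 (dup): stack=[0,0] mem=[0,0,0,0]
After op 5 (STO M0): stack=[0] mem=[0,0,0,0]
After op 6 (push 9): stack=[0,9] mem=[0,0,0,0]
After op 7 (swap): stack=[9,0] mem=[0,0,0,0]
After op 8 (-): stack=[9] mem=[0,0,0,0]
After op 9 (push 7): stack=[9,7] mem=[0,0,0,0]

[9, 7]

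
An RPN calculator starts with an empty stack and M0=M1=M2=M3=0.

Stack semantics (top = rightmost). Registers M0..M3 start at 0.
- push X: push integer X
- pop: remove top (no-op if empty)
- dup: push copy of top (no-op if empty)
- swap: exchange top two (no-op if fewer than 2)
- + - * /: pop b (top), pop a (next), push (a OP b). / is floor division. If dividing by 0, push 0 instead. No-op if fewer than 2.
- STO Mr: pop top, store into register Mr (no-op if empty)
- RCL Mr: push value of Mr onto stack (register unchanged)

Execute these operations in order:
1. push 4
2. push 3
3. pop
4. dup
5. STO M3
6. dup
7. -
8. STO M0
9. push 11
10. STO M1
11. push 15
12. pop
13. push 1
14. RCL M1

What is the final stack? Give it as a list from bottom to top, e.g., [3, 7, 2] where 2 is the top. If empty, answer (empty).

After op 1 (push 4): stack=[4] mem=[0,0,0,0]
After op 2 (push 3): stack=[4,3] mem=[0,0,0,0]
After op 3 (pop): stack=[4] mem=[0,0,0,0]
After op 4 (dup): stack=[4,4] mem=[0,0,0,0]
After op 5 (STO M3): stack=[4] mem=[0,0,0,4]
After op 6 (dup): stack=[4,4] mem=[0,0,0,4]
After op 7 (-): stack=[0] mem=[0,0,0,4]
After op 8 (STO M0): stack=[empty] mem=[0,0,0,4]
After op 9 (push 11): stack=[11] mem=[0,0,0,4]
After op 10 (STO M1): stack=[empty] mem=[0,11,0,4]
After op 11 (push 15): stack=[15] mem=[0,11,0,4]
After op 12 (pop): stack=[empty] mem=[0,11,0,4]
After op 13 (push 1): stack=[1] mem=[0,11,0,4]
After op 14 (RCL M1): stack=[1,11] mem=[0,11,0,4]

Answer: [1, 11]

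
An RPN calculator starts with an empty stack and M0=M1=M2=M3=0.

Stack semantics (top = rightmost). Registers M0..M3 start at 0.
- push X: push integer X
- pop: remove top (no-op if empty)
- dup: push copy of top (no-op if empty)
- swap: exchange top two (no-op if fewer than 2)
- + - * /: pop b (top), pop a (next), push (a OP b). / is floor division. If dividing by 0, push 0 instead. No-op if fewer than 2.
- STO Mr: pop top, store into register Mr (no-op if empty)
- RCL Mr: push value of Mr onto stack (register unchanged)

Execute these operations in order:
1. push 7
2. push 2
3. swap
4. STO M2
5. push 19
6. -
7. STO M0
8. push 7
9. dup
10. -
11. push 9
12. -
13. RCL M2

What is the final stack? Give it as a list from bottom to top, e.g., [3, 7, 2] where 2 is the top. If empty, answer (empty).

Answer: [-9, 7]

Derivation:
After op 1 (push 7): stack=[7] mem=[0,0,0,0]
After op 2 (push 2): stack=[7,2] mem=[0,0,0,0]
After op 3 (swap): stack=[2,7] mem=[0,0,0,0]
After op 4 (STO M2): stack=[2] mem=[0,0,7,0]
After op 5 (push 19): stack=[2,19] mem=[0,0,7,0]
After op 6 (-): stack=[-17] mem=[0,0,7,0]
After op 7 (STO M0): stack=[empty] mem=[-17,0,7,0]
After op 8 (push 7): stack=[7] mem=[-17,0,7,0]
After op 9 (dup): stack=[7,7] mem=[-17,0,7,0]
After op 10 (-): stack=[0] mem=[-17,0,7,0]
After op 11 (push 9): stack=[0,9] mem=[-17,0,7,0]
After op 12 (-): stack=[-9] mem=[-17,0,7,0]
After op 13 (RCL M2): stack=[-9,7] mem=[-17,0,7,0]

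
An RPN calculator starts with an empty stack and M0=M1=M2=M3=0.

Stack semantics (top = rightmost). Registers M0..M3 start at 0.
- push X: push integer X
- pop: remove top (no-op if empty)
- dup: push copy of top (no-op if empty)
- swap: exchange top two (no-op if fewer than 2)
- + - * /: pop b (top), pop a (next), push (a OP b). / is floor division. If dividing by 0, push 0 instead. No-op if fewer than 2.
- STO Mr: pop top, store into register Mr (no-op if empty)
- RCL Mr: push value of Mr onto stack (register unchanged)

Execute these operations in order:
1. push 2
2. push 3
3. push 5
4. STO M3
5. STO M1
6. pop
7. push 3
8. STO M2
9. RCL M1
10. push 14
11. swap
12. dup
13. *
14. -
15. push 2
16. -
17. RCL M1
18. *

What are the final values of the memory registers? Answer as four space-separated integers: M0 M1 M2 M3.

Answer: 0 3 3 5

Derivation:
After op 1 (push 2): stack=[2] mem=[0,0,0,0]
After op 2 (push 3): stack=[2,3] mem=[0,0,0,0]
After op 3 (push 5): stack=[2,3,5] mem=[0,0,0,0]
After op 4 (STO M3): stack=[2,3] mem=[0,0,0,5]
After op 5 (STO M1): stack=[2] mem=[0,3,0,5]
After op 6 (pop): stack=[empty] mem=[0,3,0,5]
After op 7 (push 3): stack=[3] mem=[0,3,0,5]
After op 8 (STO M2): stack=[empty] mem=[0,3,3,5]
After op 9 (RCL M1): stack=[3] mem=[0,3,3,5]
After op 10 (push 14): stack=[3,14] mem=[0,3,3,5]
After op 11 (swap): stack=[14,3] mem=[0,3,3,5]
After op 12 (dup): stack=[14,3,3] mem=[0,3,3,5]
After op 13 (*): stack=[14,9] mem=[0,3,3,5]
After op 14 (-): stack=[5] mem=[0,3,3,5]
After op 15 (push 2): stack=[5,2] mem=[0,3,3,5]
After op 16 (-): stack=[3] mem=[0,3,3,5]
After op 17 (RCL M1): stack=[3,3] mem=[0,3,3,5]
After op 18 (*): stack=[9] mem=[0,3,3,5]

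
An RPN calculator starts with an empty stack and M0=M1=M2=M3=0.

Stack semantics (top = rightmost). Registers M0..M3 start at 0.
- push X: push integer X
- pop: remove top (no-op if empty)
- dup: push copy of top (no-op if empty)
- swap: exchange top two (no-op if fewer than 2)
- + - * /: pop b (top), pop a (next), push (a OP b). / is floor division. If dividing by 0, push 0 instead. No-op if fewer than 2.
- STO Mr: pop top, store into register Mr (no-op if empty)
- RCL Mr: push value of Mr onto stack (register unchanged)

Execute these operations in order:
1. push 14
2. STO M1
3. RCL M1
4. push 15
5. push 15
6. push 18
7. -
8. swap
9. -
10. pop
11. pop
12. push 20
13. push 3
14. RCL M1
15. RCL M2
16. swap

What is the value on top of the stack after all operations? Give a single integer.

After op 1 (push 14): stack=[14] mem=[0,0,0,0]
After op 2 (STO M1): stack=[empty] mem=[0,14,0,0]
After op 3 (RCL M1): stack=[14] mem=[0,14,0,0]
After op 4 (push 15): stack=[14,15] mem=[0,14,0,0]
After op 5 (push 15): stack=[14,15,15] mem=[0,14,0,0]
After op 6 (push 18): stack=[14,15,15,18] mem=[0,14,0,0]
After op 7 (-): stack=[14,15,-3] mem=[0,14,0,0]
After op 8 (swap): stack=[14,-3,15] mem=[0,14,0,0]
After op 9 (-): stack=[14,-18] mem=[0,14,0,0]
After op 10 (pop): stack=[14] mem=[0,14,0,0]
After op 11 (pop): stack=[empty] mem=[0,14,0,0]
After op 12 (push 20): stack=[20] mem=[0,14,0,0]
After op 13 (push 3): stack=[20,3] mem=[0,14,0,0]
After op 14 (RCL M1): stack=[20,3,14] mem=[0,14,0,0]
After op 15 (RCL M2): stack=[20,3,14,0] mem=[0,14,0,0]
After op 16 (swap): stack=[20,3,0,14] mem=[0,14,0,0]

Answer: 14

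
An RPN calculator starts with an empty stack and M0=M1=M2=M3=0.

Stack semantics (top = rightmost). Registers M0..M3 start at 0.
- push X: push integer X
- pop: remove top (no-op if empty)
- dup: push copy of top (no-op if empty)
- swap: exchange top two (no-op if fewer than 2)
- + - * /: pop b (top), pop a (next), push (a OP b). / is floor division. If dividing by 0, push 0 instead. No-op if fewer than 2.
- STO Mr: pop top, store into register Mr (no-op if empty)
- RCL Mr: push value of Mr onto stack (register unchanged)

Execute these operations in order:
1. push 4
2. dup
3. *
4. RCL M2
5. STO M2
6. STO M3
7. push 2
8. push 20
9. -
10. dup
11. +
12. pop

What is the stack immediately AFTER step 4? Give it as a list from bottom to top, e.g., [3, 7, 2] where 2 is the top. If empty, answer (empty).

After op 1 (push 4): stack=[4] mem=[0,0,0,0]
After op 2 (dup): stack=[4,4] mem=[0,0,0,0]
After op 3 (*): stack=[16] mem=[0,0,0,0]
After op 4 (RCL M2): stack=[16,0] mem=[0,0,0,0]

[16, 0]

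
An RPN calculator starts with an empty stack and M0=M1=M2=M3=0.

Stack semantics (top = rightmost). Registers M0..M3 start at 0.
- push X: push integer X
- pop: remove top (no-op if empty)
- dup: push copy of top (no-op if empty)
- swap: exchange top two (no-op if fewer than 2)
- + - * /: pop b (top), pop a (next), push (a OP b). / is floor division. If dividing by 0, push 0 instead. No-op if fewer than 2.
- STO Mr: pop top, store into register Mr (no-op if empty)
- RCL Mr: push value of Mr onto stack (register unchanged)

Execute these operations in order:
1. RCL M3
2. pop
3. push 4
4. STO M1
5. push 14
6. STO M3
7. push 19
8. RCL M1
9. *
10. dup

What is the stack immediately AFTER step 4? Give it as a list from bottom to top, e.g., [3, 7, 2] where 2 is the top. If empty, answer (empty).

After op 1 (RCL M3): stack=[0] mem=[0,0,0,0]
After op 2 (pop): stack=[empty] mem=[0,0,0,0]
After op 3 (push 4): stack=[4] mem=[0,0,0,0]
After op 4 (STO M1): stack=[empty] mem=[0,4,0,0]

(empty)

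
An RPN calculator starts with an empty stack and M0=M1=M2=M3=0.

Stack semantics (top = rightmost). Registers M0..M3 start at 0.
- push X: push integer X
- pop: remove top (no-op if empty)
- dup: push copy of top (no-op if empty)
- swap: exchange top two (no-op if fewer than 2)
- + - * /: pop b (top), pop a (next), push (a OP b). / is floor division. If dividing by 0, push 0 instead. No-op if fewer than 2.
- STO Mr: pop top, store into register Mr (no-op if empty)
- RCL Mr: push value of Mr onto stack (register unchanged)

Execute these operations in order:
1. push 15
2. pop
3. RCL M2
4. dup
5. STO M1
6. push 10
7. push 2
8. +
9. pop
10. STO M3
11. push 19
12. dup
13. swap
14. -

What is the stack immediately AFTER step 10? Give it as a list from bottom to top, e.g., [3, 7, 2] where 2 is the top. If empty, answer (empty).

After op 1 (push 15): stack=[15] mem=[0,0,0,0]
After op 2 (pop): stack=[empty] mem=[0,0,0,0]
After op 3 (RCL M2): stack=[0] mem=[0,0,0,0]
After op 4 (dup): stack=[0,0] mem=[0,0,0,0]
After op 5 (STO M1): stack=[0] mem=[0,0,0,0]
After op 6 (push 10): stack=[0,10] mem=[0,0,0,0]
After op 7 (push 2): stack=[0,10,2] mem=[0,0,0,0]
After op 8 (+): stack=[0,12] mem=[0,0,0,0]
After op 9 (pop): stack=[0] mem=[0,0,0,0]
After op 10 (STO M3): stack=[empty] mem=[0,0,0,0]

(empty)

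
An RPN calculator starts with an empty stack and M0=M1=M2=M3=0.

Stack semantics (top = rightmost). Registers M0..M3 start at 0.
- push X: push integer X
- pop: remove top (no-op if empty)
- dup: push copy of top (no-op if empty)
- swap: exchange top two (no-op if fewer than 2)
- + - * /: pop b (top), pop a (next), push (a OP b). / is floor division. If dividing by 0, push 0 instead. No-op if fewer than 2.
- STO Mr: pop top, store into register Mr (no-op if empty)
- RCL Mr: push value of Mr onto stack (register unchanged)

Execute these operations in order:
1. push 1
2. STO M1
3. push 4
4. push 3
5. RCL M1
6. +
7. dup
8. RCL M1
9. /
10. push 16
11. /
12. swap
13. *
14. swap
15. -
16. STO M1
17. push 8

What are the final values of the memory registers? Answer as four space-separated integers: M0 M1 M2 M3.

After op 1 (push 1): stack=[1] mem=[0,0,0,0]
After op 2 (STO M1): stack=[empty] mem=[0,1,0,0]
After op 3 (push 4): stack=[4] mem=[0,1,0,0]
After op 4 (push 3): stack=[4,3] mem=[0,1,0,0]
After op 5 (RCL M1): stack=[4,3,1] mem=[0,1,0,0]
After op 6 (+): stack=[4,4] mem=[0,1,0,0]
After op 7 (dup): stack=[4,4,4] mem=[0,1,0,0]
After op 8 (RCL M1): stack=[4,4,4,1] mem=[0,1,0,0]
After op 9 (/): stack=[4,4,4] mem=[0,1,0,0]
After op 10 (push 16): stack=[4,4,4,16] mem=[0,1,0,0]
After op 11 (/): stack=[4,4,0] mem=[0,1,0,0]
After op 12 (swap): stack=[4,0,4] mem=[0,1,0,0]
After op 13 (*): stack=[4,0] mem=[0,1,0,0]
After op 14 (swap): stack=[0,4] mem=[0,1,0,0]
After op 15 (-): stack=[-4] mem=[0,1,0,0]
After op 16 (STO M1): stack=[empty] mem=[0,-4,0,0]
After op 17 (push 8): stack=[8] mem=[0,-4,0,0]

Answer: 0 -4 0 0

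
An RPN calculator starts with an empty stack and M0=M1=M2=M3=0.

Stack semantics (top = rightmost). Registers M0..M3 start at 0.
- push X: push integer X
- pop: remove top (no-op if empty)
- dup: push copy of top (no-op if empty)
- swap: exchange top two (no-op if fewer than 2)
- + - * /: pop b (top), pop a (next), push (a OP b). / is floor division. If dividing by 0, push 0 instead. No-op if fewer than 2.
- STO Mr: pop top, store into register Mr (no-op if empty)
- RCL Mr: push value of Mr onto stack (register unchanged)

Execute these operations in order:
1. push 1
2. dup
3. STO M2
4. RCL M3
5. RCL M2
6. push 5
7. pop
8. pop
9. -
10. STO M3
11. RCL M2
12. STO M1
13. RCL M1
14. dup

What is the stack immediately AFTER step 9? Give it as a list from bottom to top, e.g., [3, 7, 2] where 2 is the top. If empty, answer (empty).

After op 1 (push 1): stack=[1] mem=[0,0,0,0]
After op 2 (dup): stack=[1,1] mem=[0,0,0,0]
After op 3 (STO M2): stack=[1] mem=[0,0,1,0]
After op 4 (RCL M3): stack=[1,0] mem=[0,0,1,0]
After op 5 (RCL M2): stack=[1,0,1] mem=[0,0,1,0]
After op 6 (push 5): stack=[1,0,1,5] mem=[0,0,1,0]
After op 7 (pop): stack=[1,0,1] mem=[0,0,1,0]
After op 8 (pop): stack=[1,0] mem=[0,0,1,0]
After op 9 (-): stack=[1] mem=[0,0,1,0]

[1]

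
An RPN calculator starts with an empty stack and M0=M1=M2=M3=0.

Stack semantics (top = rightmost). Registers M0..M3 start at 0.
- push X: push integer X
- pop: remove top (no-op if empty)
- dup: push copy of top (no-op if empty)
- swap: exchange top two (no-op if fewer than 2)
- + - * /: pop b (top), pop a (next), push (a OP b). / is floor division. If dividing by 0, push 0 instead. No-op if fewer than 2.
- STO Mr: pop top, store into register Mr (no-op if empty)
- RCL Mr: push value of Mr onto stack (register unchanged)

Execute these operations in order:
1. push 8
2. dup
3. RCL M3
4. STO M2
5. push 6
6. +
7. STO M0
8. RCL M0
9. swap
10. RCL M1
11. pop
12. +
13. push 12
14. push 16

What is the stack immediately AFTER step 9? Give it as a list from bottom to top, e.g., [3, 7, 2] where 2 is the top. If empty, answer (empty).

After op 1 (push 8): stack=[8] mem=[0,0,0,0]
After op 2 (dup): stack=[8,8] mem=[0,0,0,0]
After op 3 (RCL M3): stack=[8,8,0] mem=[0,0,0,0]
After op 4 (STO M2): stack=[8,8] mem=[0,0,0,0]
After op 5 (push 6): stack=[8,8,6] mem=[0,0,0,0]
After op 6 (+): stack=[8,14] mem=[0,0,0,0]
After op 7 (STO M0): stack=[8] mem=[14,0,0,0]
After op 8 (RCL M0): stack=[8,14] mem=[14,0,0,0]
After op 9 (swap): stack=[14,8] mem=[14,0,0,0]

[14, 8]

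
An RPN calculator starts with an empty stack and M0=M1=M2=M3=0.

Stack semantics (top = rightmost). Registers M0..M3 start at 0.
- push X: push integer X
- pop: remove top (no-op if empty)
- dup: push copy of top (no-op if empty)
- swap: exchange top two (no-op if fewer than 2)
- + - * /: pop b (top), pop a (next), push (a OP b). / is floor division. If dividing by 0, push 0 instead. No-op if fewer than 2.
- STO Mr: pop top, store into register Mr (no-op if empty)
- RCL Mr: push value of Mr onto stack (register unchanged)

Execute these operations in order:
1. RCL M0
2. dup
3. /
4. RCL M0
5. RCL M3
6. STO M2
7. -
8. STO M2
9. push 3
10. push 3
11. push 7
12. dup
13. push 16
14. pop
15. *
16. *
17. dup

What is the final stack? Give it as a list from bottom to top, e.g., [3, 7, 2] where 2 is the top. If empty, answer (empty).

Answer: [3, 147, 147]

Derivation:
After op 1 (RCL M0): stack=[0] mem=[0,0,0,0]
After op 2 (dup): stack=[0,0] mem=[0,0,0,0]
After op 3 (/): stack=[0] mem=[0,0,0,0]
After op 4 (RCL M0): stack=[0,0] mem=[0,0,0,0]
After op 5 (RCL M3): stack=[0,0,0] mem=[0,0,0,0]
After op 6 (STO M2): stack=[0,0] mem=[0,0,0,0]
After op 7 (-): stack=[0] mem=[0,0,0,0]
After op 8 (STO M2): stack=[empty] mem=[0,0,0,0]
After op 9 (push 3): stack=[3] mem=[0,0,0,0]
After op 10 (push 3): stack=[3,3] mem=[0,0,0,0]
After op 11 (push 7): stack=[3,3,7] mem=[0,0,0,0]
After op 12 (dup): stack=[3,3,7,7] mem=[0,0,0,0]
After op 13 (push 16): stack=[3,3,7,7,16] mem=[0,0,0,0]
After op 14 (pop): stack=[3,3,7,7] mem=[0,0,0,0]
After op 15 (*): stack=[3,3,49] mem=[0,0,0,0]
After op 16 (*): stack=[3,147] mem=[0,0,0,0]
After op 17 (dup): stack=[3,147,147] mem=[0,0,0,0]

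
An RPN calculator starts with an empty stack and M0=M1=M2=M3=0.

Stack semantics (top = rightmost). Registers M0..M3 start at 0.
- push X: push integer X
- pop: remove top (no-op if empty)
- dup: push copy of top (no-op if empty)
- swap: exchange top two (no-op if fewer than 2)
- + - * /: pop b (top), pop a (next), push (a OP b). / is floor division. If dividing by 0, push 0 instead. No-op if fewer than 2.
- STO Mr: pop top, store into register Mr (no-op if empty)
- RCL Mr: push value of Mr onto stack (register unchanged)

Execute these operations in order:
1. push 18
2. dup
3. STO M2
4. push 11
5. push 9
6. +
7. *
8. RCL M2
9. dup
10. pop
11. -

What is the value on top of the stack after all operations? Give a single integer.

Answer: 342

Derivation:
After op 1 (push 18): stack=[18] mem=[0,0,0,0]
After op 2 (dup): stack=[18,18] mem=[0,0,0,0]
After op 3 (STO M2): stack=[18] mem=[0,0,18,0]
After op 4 (push 11): stack=[18,11] mem=[0,0,18,0]
After op 5 (push 9): stack=[18,11,9] mem=[0,0,18,0]
After op 6 (+): stack=[18,20] mem=[0,0,18,0]
After op 7 (*): stack=[360] mem=[0,0,18,0]
After op 8 (RCL M2): stack=[360,18] mem=[0,0,18,0]
After op 9 (dup): stack=[360,18,18] mem=[0,0,18,0]
After op 10 (pop): stack=[360,18] mem=[0,0,18,0]
After op 11 (-): stack=[342] mem=[0,0,18,0]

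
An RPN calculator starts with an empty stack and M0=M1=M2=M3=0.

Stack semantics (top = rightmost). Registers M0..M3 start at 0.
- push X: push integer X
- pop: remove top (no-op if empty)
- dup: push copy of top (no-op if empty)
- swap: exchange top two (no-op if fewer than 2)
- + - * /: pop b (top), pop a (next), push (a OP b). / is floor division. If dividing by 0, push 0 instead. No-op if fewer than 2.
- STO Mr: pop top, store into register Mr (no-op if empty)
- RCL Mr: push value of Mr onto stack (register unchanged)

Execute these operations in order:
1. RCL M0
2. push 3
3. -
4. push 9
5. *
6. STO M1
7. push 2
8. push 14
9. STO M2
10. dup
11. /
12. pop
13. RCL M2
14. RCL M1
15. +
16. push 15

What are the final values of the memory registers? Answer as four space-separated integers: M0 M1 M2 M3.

After op 1 (RCL M0): stack=[0] mem=[0,0,0,0]
After op 2 (push 3): stack=[0,3] mem=[0,0,0,0]
After op 3 (-): stack=[-3] mem=[0,0,0,0]
After op 4 (push 9): stack=[-3,9] mem=[0,0,0,0]
After op 5 (*): stack=[-27] mem=[0,0,0,0]
After op 6 (STO M1): stack=[empty] mem=[0,-27,0,0]
After op 7 (push 2): stack=[2] mem=[0,-27,0,0]
After op 8 (push 14): stack=[2,14] mem=[0,-27,0,0]
After op 9 (STO M2): stack=[2] mem=[0,-27,14,0]
After op 10 (dup): stack=[2,2] mem=[0,-27,14,0]
After op 11 (/): stack=[1] mem=[0,-27,14,0]
After op 12 (pop): stack=[empty] mem=[0,-27,14,0]
After op 13 (RCL M2): stack=[14] mem=[0,-27,14,0]
After op 14 (RCL M1): stack=[14,-27] mem=[0,-27,14,0]
After op 15 (+): stack=[-13] mem=[0,-27,14,0]
After op 16 (push 15): stack=[-13,15] mem=[0,-27,14,0]

Answer: 0 -27 14 0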